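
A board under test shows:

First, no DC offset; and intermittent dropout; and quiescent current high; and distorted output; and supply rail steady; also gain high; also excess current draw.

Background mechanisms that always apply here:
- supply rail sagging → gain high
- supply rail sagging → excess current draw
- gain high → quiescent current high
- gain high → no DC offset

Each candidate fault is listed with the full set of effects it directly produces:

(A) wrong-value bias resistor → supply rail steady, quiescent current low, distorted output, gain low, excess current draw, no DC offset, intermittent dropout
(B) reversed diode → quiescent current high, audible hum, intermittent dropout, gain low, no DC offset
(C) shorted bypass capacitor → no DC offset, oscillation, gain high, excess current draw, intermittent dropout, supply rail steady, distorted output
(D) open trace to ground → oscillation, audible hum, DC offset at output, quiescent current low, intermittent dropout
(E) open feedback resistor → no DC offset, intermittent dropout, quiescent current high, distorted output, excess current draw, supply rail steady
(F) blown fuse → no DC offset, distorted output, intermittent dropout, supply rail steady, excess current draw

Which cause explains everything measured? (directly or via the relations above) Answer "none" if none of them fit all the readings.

For each candidate, compare predicted effects to what was observed:
(A) wrong-value bias resistor — fails on quiescent current high, gain high (predicts quiescent current low, not quiescent current high; predicts gain low, not gain high)
(B) reversed diode — fails on distorted output, supply rail steady, gain high, excess current draw (predicts gain low, not gain high)
(C) shorted bypass capacitor — no DC offset yes; intermittent dropout yes; quiescent current high yes (via gain high → quiescent current high); distorted output yes; supply rail steady yes; gain high yes; excess current draw yes
(D) open trace to ground — fails on no DC offset, quiescent current high, distorted output, supply rail steady, gain high, excess current draw (predicts DC offset at output, not no DC offset; predicts quiescent current low, not quiescent current high)
(E) open feedback resistor — does not account for gain high
(F) blown fuse — does not account for quiescent current high, gain high
(C) is the only candidate with no mismatches.

C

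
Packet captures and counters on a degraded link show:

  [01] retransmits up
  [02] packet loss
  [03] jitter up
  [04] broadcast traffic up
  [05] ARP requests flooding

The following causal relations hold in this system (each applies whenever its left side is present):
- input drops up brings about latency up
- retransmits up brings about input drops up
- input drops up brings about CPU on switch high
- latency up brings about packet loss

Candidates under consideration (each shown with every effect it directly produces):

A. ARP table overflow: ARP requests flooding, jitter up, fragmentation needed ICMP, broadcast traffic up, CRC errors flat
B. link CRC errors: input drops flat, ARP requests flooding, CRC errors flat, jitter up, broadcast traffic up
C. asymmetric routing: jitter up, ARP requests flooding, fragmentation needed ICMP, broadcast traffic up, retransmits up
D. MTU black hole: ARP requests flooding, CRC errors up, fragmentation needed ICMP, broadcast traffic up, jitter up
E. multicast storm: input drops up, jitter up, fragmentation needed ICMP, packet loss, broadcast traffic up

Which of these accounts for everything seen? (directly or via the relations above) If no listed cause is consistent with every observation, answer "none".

C

Per-candidate check:
(A) ARP table overflow — does not account for retransmits up, packet loss
(B) link CRC errors — retransmits up -; packet loss -; jitter up +; broadcast traffic up +; ARP requests flooding +
(C) asymmetric routing — accounts for every observation (packet loss through retransmits up → input drops up → latency up → packet loss)
(D) MTU black hole — does not account for retransmits up, packet loss
(E) multicast storm — does not account for retransmits up, ARP requests flooding
(C) alone accounts for all the evidence.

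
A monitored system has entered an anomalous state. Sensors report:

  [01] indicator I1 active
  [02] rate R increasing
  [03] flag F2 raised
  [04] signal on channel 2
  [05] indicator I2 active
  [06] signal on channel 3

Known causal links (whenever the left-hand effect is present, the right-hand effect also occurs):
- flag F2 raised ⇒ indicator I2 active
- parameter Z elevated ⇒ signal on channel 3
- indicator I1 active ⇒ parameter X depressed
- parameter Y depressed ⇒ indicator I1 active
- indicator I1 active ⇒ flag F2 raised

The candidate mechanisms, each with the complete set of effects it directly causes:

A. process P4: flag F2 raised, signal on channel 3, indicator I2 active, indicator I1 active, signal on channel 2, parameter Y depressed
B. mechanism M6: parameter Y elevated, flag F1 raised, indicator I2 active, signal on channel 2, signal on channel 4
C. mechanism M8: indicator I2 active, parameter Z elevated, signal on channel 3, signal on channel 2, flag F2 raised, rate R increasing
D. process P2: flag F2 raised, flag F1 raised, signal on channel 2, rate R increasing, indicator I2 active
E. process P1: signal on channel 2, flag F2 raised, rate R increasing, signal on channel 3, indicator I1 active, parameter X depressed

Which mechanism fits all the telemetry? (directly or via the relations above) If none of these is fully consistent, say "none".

Checking each candidate against the observations:
(A) process P4 — indicator I1 active yes; rate R increasing NO; flag F2 raised yes; signal on channel 2 yes; indicator I2 active yes; signal on channel 3 yes
(B) mechanism M6 — does not account for indicator I1 active, rate R increasing, flag F2 raised, signal on channel 3
(C) mechanism M8 — indicator I1 active NO; rate R increasing yes; flag F2 raised yes; signal on channel 2 yes; indicator I2 active yes; signal on channel 3 yes
(D) process P2 — indicator I1 active NO; rate R increasing yes; flag F2 raised yes; signal on channel 2 yes; indicator I2 active yes; signal on channel 3 NO
(E) process P1 — accounts for every observation (indicator I2 active via flag F2 raised → indicator I2 active)
(E) is the only candidate with no mismatches.

E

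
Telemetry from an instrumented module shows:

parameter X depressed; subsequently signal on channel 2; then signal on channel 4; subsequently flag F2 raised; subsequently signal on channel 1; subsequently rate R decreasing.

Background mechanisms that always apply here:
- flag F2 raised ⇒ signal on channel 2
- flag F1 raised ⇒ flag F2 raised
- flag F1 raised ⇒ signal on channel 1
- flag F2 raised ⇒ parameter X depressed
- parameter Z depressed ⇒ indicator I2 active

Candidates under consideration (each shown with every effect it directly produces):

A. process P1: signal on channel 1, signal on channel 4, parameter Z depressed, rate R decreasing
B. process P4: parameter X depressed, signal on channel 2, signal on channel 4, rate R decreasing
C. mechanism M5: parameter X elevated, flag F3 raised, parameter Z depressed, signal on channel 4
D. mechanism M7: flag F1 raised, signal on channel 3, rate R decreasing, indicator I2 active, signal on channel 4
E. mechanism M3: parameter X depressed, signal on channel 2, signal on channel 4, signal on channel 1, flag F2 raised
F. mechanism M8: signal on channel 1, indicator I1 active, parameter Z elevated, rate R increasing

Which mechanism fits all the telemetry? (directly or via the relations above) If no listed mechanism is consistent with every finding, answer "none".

Testing each hypothesis:
(A) process P1 — does not account for parameter X depressed, signal on channel 2, flag F2 raised
(B) process P4 — does not account for flag F2 raised, signal on channel 1
(C) mechanism M5 — parameter X depressed ✗; signal on channel 2 ✗; signal on channel 4 ✓; flag F2 raised ✗; signal on channel 1 ✗; rate R decreasing ✗
(D) mechanism M7 — parameter X depressed ✓ (via flag F1 raised → flag F2 raised → parameter X depressed); signal on channel 2 ✓ (via flag F1 raised → flag F2 raised → signal on channel 2); signal on channel 4 ✓; flag F2 raised ✓ (via flag F1 raised → flag F2 raised); signal on channel 1 ✓ (via flag F1 raised → signal on channel 1); rate R decreasing ✓
(E) mechanism M3 — does not account for rate R decreasing
(F) mechanism M8 — parameter X depressed ✗; signal on channel 2 ✗; signal on channel 4 ✗; flag F2 raised ✗; signal on channel 1 ✓; rate R decreasing ✗
(D) alone accounts for all the evidence.

D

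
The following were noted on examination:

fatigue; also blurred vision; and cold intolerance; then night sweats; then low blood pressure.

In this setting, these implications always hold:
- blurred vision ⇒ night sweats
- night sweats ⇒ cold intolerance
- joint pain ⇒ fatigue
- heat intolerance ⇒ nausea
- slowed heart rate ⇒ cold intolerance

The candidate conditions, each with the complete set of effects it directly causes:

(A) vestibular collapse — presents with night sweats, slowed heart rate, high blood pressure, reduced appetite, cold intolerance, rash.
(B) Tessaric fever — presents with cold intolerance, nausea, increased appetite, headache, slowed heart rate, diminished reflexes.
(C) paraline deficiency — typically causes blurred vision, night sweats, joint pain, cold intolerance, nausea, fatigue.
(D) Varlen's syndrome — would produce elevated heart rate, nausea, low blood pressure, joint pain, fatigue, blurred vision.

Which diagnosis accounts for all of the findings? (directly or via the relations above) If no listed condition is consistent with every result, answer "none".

Checking each candidate against the observations:
(A) vestibular collapse — fatigue ✗; blurred vision ✗; cold intolerance ✓; night sweats ✓; low blood pressure ✗
(B) Tessaric fever — fatigue ✗; blurred vision ✗; cold intolerance ✓; night sweats ✗; low blood pressure ✗
(C) paraline deficiency — fatigue ✓; blurred vision ✓; cold intolerance ✓; night sweats ✓; low blood pressure ✗
(D) Varlen's syndrome — accounts for every observation (cold intolerance via blurred vision → night sweats → cold intolerance)
(D) is the only candidate with no mismatches.

D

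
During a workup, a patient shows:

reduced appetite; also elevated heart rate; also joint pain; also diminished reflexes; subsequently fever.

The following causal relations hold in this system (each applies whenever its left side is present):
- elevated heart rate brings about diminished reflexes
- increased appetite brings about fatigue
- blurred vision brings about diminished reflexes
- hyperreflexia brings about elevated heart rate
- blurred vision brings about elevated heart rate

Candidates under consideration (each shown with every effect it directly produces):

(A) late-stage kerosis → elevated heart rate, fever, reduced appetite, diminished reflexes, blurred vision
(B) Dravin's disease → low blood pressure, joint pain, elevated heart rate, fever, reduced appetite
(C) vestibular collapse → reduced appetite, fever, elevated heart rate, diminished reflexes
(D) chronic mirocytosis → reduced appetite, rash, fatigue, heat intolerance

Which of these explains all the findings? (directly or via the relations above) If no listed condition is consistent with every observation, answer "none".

B

For each candidate, compare predicted effects to what was observed:
(A) late-stage kerosis — reduced appetite yes; elevated heart rate yes; joint pain NO; diminished reflexes yes; fever yes
(B) Dravin's disease — accounts for every observation (diminished reflexes through elevated heart rate → diminished reflexes)
(C) vestibular collapse — reduced appetite yes; elevated heart rate yes; joint pain NO; diminished reflexes yes; fever yes
(D) chronic mirocytosis — reduced appetite yes; elevated heart rate NO; joint pain NO; diminished reflexes NO; fever NO
(B) is the only candidate with no mismatches.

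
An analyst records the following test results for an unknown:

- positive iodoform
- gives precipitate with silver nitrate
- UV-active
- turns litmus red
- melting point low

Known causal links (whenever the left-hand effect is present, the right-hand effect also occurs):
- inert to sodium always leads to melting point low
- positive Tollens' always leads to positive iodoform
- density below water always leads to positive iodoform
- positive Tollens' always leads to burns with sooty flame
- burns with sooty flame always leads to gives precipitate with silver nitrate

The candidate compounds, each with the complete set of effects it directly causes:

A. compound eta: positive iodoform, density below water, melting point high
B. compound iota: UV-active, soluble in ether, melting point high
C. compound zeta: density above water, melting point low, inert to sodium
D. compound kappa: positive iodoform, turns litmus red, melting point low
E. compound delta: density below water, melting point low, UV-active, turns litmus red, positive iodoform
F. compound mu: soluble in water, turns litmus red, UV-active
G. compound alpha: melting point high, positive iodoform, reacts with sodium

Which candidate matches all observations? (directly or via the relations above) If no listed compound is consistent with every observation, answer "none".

Per-candidate check:
(A) compound eta — positive iodoform ✓; gives precipitate with silver nitrate ✗; UV-active ✗; turns litmus red ✗; melting point low ✗
(B) compound iota — fails on positive iodoform, gives precipitate with silver nitrate, turns litmus red, melting point low (predicts melting point high, not melting point low)
(C) compound zeta — positive iodoform ✗; gives precipitate with silver nitrate ✗; UV-active ✗; turns litmus red ✗; melting point low ✓
(D) compound kappa — does not account for gives precipitate with silver nitrate, UV-active
(E) compound delta — positive iodoform ✓; gives precipitate with silver nitrate ✗; UV-active ✓; turns litmus red ✓; melting point low ✓
(F) compound mu — does not account for positive iodoform, gives precipitate with silver nitrate, melting point low
(G) compound alpha — positive iodoform ✓; gives precipitate with silver nitrate ✗; UV-active ✗; turns litmus red ✗; melting point low ✗
No candidate is consistent with all observations.

none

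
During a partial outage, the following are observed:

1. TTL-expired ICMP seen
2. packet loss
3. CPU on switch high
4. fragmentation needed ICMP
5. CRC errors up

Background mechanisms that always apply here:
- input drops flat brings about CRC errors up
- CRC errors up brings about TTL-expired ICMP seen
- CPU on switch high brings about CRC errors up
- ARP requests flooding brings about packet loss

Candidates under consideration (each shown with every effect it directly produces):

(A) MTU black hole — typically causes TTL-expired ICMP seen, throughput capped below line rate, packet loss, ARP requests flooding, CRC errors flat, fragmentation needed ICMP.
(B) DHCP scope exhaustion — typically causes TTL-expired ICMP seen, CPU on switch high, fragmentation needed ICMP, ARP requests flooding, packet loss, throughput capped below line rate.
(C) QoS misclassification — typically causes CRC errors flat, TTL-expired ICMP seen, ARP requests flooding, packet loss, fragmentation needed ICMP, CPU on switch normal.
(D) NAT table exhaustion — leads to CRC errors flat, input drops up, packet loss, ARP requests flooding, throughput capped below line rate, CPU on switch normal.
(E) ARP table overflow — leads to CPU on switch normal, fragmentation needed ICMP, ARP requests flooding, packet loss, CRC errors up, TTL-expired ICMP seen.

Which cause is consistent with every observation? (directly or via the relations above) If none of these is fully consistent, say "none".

Per-candidate check:
(A) MTU black hole — TTL-expired ICMP seen +; packet loss +; CPU on switch high -; fragmentation needed ICMP +; CRC errors up -
(B) DHCP scope exhaustion — accounts for every observation (CRC errors up via CPU on switch high → CRC errors up)
(C) QoS misclassification — TTL-expired ICMP seen +; packet loss +; CPU on switch high -; fragmentation needed ICMP +; CRC errors up -
(D) NAT table exhaustion — fails on TTL-expired ICMP seen, CPU on switch high, fragmentation needed ICMP, CRC errors up (predicts CPU on switch normal, not CPU on switch high; predicts CRC errors flat, not CRC errors up)
(E) ARP table overflow — TTL-expired ICMP seen +; packet loss +; CPU on switch high -; fragmentation needed ICMP +; CRC errors up +
Only (B) is consistent with every observation.

B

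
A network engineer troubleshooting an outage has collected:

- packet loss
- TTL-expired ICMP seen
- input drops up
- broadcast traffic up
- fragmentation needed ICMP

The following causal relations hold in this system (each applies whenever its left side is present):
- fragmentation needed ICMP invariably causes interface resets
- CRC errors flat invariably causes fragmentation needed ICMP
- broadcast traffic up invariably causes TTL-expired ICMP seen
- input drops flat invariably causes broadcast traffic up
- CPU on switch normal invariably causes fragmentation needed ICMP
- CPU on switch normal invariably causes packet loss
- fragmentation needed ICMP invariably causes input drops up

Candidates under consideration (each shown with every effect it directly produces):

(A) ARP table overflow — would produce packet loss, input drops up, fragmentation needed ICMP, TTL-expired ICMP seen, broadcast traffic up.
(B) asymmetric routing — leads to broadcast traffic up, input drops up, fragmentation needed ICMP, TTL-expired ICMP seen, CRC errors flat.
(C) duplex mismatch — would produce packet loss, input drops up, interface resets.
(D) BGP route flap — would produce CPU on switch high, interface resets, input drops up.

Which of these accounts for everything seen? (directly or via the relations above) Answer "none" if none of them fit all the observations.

A

Checking each candidate against the observations:
(A) ARP table overflow — accounts for every observation
(B) asymmetric routing — does not account for packet loss
(C) duplex mismatch — does not account for TTL-expired ICMP seen, broadcast traffic up, fragmentation needed ICMP
(D) BGP route flap — packet loss ✗; TTL-expired ICMP seen ✗; input drops up ✓; broadcast traffic up ✗; fragmentation needed ICMP ✗
Only (A) is consistent with every observation.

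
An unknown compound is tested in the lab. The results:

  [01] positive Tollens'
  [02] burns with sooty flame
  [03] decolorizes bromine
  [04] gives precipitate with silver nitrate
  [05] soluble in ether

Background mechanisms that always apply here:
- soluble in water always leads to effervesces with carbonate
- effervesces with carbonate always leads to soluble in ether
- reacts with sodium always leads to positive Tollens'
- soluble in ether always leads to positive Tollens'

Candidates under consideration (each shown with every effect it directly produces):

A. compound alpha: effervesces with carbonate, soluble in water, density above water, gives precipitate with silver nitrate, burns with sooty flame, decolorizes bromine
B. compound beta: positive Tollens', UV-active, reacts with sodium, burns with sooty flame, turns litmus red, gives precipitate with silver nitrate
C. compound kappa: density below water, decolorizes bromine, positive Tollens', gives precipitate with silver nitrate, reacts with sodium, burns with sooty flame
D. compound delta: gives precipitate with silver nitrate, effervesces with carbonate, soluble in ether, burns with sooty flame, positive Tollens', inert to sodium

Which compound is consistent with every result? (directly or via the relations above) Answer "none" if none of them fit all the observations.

Checking each candidate against the observations:
(A) compound alpha — accounts for every observation (positive Tollens' through effervesces with carbonate → soluble in ether → positive Tollens')
(B) compound beta — positive Tollens' yes; burns with sooty flame yes; decolorizes bromine NO; gives precipitate with silver nitrate yes; soluble in ether NO
(C) compound kappa — does not account for soluble in ether
(D) compound delta — positive Tollens' yes; burns with sooty flame yes; decolorizes bromine NO; gives precipitate with silver nitrate yes; soluble in ether yes
(A) alone accounts for all the evidence.

A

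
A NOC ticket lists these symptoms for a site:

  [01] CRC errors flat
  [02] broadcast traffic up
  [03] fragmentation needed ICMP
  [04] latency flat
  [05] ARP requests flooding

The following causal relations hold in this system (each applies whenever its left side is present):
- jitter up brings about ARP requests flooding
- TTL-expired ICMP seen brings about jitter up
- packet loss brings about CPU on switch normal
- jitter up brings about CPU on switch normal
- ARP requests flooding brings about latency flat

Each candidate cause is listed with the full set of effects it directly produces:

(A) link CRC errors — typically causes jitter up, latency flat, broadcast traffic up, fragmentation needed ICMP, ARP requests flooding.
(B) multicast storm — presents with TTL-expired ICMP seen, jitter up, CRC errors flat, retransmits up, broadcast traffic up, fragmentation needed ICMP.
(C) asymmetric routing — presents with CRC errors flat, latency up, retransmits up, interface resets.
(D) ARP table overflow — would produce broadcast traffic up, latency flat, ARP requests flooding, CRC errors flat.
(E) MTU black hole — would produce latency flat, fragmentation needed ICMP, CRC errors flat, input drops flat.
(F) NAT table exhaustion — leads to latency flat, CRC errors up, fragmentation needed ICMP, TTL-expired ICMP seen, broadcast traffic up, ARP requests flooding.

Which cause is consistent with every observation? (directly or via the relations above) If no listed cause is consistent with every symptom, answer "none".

Testing each hypothesis:
(A) link CRC errors — does not account for CRC errors flat
(B) multicast storm — CRC errors flat ✓; broadcast traffic up ✓; fragmentation needed ICMP ✓; latency flat ✓ (through jitter up → ARP requests flooding → latency flat); ARP requests flooding ✓ (through jitter up → ARP requests flooding)
(C) asymmetric routing — CRC errors flat ✓; broadcast traffic up ✗; fragmentation needed ICMP ✗; latency flat ✗; ARP requests flooding ✗
(D) ARP table overflow — does not account for fragmentation needed ICMP
(E) MTU black hole — does not account for broadcast traffic up, ARP requests flooding
(F) NAT table exhaustion — fails on CRC errors flat (predicts CRC errors up, not CRC errors flat)
Only (B) is consistent with every observation.

B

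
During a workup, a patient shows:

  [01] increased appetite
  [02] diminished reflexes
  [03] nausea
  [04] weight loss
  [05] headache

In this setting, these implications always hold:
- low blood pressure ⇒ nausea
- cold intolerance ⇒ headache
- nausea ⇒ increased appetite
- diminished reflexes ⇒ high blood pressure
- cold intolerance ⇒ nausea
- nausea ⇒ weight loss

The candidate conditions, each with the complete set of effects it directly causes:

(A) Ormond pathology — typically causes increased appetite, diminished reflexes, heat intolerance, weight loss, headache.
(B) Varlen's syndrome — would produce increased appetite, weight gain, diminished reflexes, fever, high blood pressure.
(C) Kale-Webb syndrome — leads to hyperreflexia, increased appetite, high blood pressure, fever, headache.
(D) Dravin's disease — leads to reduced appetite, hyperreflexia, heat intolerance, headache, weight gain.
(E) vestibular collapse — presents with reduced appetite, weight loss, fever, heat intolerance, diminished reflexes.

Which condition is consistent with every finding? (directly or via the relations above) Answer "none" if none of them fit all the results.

Checking each candidate against the observations:
(A) Ormond pathology — increased appetite +; diminished reflexes +; nausea -; weight loss +; headache +
(B) Varlen's syndrome — fails on nausea, weight loss, headache (predicts weight gain, not weight loss)
(C) Kale-Webb syndrome — increased appetite +; diminished reflexes -; nausea -; weight loss -; headache +
(D) Dravin's disease — fails on increased appetite, diminished reflexes, nausea, weight loss (predicts reduced appetite, not increased appetite; predicts hyperreflexia, not diminished reflexes; predicts weight gain, not weight loss)
(E) vestibular collapse — increased appetite -; diminished reflexes +; nausea -; weight loss +; headache -
No candidate is consistent with all observations.

none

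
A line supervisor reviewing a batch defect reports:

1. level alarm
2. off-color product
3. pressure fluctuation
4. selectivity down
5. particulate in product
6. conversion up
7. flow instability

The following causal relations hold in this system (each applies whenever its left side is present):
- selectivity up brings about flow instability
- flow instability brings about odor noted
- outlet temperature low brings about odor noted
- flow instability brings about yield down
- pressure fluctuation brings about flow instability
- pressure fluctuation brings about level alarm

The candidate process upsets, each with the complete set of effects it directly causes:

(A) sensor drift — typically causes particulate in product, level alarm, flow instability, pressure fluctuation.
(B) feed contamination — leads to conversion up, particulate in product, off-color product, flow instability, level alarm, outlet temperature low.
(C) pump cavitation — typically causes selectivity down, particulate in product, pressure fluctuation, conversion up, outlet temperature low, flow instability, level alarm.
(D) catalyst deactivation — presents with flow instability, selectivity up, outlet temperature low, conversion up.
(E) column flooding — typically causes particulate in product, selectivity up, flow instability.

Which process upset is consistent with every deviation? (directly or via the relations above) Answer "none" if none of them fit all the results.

none

Testing each hypothesis:
(A) sensor drift — does not account for off-color product, selectivity down, conversion up
(B) feed contamination — does not account for pressure fluctuation, selectivity down
(C) pump cavitation — does not account for off-color product
(D) catalyst deactivation — level alarm NO; off-color product NO; pressure fluctuation NO; selectivity down NO; particulate in product NO; conversion up yes; flow instability yes
(E) column flooding — level alarm NO; off-color product NO; pressure fluctuation NO; selectivity down NO; particulate in product yes; conversion up NO; flow instability yes
No candidate is consistent with all observations.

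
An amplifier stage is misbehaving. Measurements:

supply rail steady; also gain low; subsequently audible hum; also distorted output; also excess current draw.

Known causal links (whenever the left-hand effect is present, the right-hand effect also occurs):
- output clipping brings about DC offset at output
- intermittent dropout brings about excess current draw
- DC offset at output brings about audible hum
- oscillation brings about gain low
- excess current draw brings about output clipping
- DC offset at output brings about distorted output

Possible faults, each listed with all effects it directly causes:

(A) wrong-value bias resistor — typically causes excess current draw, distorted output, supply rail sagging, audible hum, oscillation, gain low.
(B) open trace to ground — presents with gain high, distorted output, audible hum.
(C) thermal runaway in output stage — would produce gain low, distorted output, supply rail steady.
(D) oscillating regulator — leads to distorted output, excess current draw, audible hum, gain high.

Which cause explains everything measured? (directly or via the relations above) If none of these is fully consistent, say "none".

none

For each candidate, compare predicted effects to what was observed:
(A) wrong-value bias resistor — supply rail steady ✗; gain low ✓; audible hum ✓; distorted output ✓; excess current draw ✓
(B) open trace to ground — supply rail steady ✗; gain low ✗; audible hum ✓; distorted output ✓; excess current draw ✗
(C) thermal runaway in output stage — does not account for audible hum, excess current draw
(D) oscillating regulator — supply rail steady ✗; gain low ✗; audible hum ✓; distorted output ✓; excess current draw ✓
Every candidate fails on at least one observation.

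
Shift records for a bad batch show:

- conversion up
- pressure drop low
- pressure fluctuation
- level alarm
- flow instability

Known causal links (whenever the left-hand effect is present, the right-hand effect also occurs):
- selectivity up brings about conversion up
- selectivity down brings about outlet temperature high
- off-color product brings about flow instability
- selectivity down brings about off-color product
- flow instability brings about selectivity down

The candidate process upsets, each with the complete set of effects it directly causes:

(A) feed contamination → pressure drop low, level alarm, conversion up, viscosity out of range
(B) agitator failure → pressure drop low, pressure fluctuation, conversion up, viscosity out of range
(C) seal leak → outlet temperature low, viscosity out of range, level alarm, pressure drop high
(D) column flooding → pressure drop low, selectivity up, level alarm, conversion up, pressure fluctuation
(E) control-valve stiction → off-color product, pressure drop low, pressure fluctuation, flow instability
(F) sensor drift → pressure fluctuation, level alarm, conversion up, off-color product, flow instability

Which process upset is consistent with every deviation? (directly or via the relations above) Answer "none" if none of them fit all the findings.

Testing each hypothesis:
(A) feed contamination — does not account for pressure fluctuation, flow instability
(B) agitator failure — conversion up match; pressure drop low match; pressure fluctuation match; level alarm miss; flow instability miss
(C) seal leak — fails on conversion up, pressure drop low, pressure fluctuation, flow instability (predicts pressure drop high, not pressure drop low)
(D) column flooding — conversion up match; pressure drop low match; pressure fluctuation match; level alarm match; flow instability miss
(E) control-valve stiction — conversion up miss; pressure drop low match; pressure fluctuation match; level alarm miss; flow instability match
(F) sensor drift — conversion up match; pressure drop low miss; pressure fluctuation match; level alarm match; flow instability match
Every candidate fails on at least one observation.

none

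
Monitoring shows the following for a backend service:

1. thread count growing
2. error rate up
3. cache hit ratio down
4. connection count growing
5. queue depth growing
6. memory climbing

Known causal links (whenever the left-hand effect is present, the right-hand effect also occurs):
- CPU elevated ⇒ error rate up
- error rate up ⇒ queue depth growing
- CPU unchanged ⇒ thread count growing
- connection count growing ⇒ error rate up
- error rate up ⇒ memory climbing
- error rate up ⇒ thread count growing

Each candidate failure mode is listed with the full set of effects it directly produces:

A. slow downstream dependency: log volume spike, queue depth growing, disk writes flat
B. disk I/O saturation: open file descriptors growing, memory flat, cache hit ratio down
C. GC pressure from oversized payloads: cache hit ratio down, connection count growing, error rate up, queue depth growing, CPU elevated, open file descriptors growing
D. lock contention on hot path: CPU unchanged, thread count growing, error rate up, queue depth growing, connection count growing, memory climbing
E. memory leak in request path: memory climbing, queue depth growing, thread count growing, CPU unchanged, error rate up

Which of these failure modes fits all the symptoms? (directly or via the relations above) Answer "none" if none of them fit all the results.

C

For each candidate, compare predicted effects to what was observed:
(A) slow downstream dependency — does not account for thread count growing, error rate up, cache hit ratio down, connection count growing, memory climbing
(B) disk I/O saturation — thread count growing miss; error rate up miss; cache hit ratio down match; connection count growing miss; queue depth growing miss; memory climbing miss
(C) GC pressure from oversized payloads — thread count growing match (by error rate up → thread count growing); error rate up match; cache hit ratio down match; connection count growing match; queue depth growing match; memory climbing match (by error rate up → memory climbing)
(D) lock contention on hot path — thread count growing match; error rate up match; cache hit ratio down miss; connection count growing match; queue depth growing match; memory climbing match
(E) memory leak in request path — does not account for cache hit ratio down, connection count growing
(C) alone accounts for all the evidence.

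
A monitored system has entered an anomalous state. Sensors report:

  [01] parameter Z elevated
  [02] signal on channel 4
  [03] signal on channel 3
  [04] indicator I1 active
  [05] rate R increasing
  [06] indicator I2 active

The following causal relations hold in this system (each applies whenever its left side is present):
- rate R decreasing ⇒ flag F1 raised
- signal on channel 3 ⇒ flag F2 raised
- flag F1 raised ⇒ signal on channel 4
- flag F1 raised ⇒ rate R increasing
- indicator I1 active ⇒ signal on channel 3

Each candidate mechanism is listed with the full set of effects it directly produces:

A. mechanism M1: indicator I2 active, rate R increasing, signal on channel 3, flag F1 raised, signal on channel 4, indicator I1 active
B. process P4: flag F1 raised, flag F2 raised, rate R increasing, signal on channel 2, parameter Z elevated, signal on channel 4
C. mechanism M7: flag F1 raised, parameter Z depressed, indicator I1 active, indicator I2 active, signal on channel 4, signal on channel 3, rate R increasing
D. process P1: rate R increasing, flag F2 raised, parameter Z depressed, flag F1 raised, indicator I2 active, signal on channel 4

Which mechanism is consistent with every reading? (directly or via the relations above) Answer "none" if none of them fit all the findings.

Checking each candidate against the observations:
(A) mechanism M1 — does not account for parameter Z elevated
(B) process P4 — does not account for signal on channel 3, indicator I1 active, indicator I2 active
(C) mechanism M7 — parameter Z elevated -; signal on channel 4 +; signal on channel 3 +; indicator I1 active +; rate R increasing +; indicator I2 active +
(D) process P1 — parameter Z elevated -; signal on channel 4 +; signal on channel 3 -; indicator I1 active -; rate R increasing +; indicator I2 active +
None of the listed candidates fits everything.

none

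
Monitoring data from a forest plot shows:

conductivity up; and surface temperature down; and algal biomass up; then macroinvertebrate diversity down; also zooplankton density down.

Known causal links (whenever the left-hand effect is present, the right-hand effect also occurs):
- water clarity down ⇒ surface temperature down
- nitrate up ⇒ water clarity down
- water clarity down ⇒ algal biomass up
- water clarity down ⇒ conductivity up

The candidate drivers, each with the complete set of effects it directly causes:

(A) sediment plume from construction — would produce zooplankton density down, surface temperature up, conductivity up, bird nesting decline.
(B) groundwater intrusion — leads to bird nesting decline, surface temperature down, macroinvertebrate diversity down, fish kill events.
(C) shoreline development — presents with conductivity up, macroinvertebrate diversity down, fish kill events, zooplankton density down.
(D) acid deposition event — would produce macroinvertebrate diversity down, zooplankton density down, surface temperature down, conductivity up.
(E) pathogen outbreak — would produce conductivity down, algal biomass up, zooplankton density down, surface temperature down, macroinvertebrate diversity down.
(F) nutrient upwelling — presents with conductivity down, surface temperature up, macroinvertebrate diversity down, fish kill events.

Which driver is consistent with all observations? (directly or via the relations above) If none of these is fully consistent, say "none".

none

Testing each hypothesis:
(A) sediment plume from construction — conductivity up +; surface temperature down -; algal biomass up -; macroinvertebrate diversity down -; zooplankton density down +
(B) groundwater intrusion — does not account for conductivity up, algal biomass up, zooplankton density down
(C) shoreline development — does not account for surface temperature down, algal biomass up
(D) acid deposition event — conductivity up +; surface temperature down +; algal biomass up -; macroinvertebrate diversity down +; zooplankton density down +
(E) pathogen outbreak — conductivity up -; surface temperature down +; algal biomass up +; macroinvertebrate diversity down +; zooplankton density down +
(F) nutrient upwelling — fails on conductivity up, surface temperature down, algal biomass up, zooplankton density down (predicts conductivity down, not conductivity up; predicts surface temperature up, not surface temperature down)
Every candidate fails on at least one observation.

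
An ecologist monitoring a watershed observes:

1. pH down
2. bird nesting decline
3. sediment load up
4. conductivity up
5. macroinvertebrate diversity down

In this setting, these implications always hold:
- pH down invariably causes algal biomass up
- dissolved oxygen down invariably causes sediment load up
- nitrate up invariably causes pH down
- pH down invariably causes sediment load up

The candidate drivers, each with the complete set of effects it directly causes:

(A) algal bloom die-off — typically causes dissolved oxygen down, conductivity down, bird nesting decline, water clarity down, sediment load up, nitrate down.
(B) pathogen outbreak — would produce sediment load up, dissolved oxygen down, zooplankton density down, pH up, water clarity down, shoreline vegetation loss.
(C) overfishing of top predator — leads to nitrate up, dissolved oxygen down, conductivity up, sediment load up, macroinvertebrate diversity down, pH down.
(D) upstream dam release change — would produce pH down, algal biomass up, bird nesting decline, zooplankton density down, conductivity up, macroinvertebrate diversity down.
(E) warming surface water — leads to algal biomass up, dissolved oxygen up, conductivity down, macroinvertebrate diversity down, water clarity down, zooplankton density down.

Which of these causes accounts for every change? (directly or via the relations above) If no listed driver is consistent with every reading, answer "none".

Per-candidate check:
(A) algal bloom die-off — pH down ✗; bird nesting decline ✓; sediment load up ✓; conductivity up ✗; macroinvertebrate diversity down ✗
(B) pathogen outbreak — fails on pH down, bird nesting decline, conductivity up, macroinvertebrate diversity down (predicts pH up, not pH down)
(C) overfishing of top predator — pH down ✓; bird nesting decline ✗; sediment load up ✓; conductivity up ✓; macroinvertebrate diversity down ✓
(D) upstream dam release change — accounts for every observation (sediment load up by pH down → sediment load up)
(E) warming surface water — fails on pH down, bird nesting decline, sediment load up, conductivity up (predicts conductivity down, not conductivity up)
(D) is the only candidate with no mismatches.

D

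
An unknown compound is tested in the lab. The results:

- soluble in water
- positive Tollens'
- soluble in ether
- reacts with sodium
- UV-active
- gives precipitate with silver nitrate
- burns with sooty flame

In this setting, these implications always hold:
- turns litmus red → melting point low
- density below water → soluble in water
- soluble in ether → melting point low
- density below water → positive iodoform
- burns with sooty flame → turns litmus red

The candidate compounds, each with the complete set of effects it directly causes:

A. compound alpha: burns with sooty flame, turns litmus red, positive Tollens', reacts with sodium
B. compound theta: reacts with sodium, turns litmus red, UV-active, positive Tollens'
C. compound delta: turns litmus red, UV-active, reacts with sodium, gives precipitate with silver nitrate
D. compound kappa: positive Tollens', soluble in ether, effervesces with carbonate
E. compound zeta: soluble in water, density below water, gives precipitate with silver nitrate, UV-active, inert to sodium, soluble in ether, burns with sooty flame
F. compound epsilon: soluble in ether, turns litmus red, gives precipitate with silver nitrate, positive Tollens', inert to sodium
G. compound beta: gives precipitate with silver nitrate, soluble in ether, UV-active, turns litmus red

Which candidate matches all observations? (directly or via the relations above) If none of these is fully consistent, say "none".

none

Checking each candidate against the observations:
(A) compound alpha — does not account for soluble in water, soluble in ether, UV-active, gives precipitate with silver nitrate
(B) compound theta — does not account for soluble in water, soluble in ether, gives precipitate with silver nitrate, burns with sooty flame
(C) compound delta — soluble in water -; positive Tollens' -; soluble in ether -; reacts with sodium +; UV-active +; gives precipitate with silver nitrate +; burns with sooty flame -
(D) compound kappa — soluble in water -; positive Tollens' +; soluble in ether +; reacts with sodium -; UV-active -; gives precipitate with silver nitrate -; burns with sooty flame -
(E) compound zeta — soluble in water +; positive Tollens' -; soluble in ether +; reacts with sodium -; UV-active +; gives precipitate with silver nitrate +; burns with sooty flame +
(F) compound epsilon — fails on soluble in water, reacts with sodium, UV-active, burns with sooty flame (predicts inert to sodium, not reacts with sodium)
(G) compound beta — does not account for soluble in water, positive Tollens', reacts with sodium, burns with sooty flame
None of the listed candidates fits everything.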